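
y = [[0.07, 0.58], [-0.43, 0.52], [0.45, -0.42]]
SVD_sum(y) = [[-0.24,0.39],[-0.35,0.57],[0.31,-0.51]] + [[0.31, 0.19], [-0.08, -0.05], [0.14, 0.09]]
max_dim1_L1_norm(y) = 0.95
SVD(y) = [[-0.46, 0.88],[-0.66, -0.24],[0.59, 0.41]] @ diag([1.003977004916159, 0.4093044998525902]) @ [[0.52, -0.86], [0.86, 0.52]]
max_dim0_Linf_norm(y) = 0.58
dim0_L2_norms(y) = [0.63, 0.88]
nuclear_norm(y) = 1.41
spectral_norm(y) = 1.00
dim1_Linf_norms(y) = [0.58, 0.52, 0.45]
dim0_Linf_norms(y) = [0.45, 0.58]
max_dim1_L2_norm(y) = 0.67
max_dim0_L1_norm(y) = 1.52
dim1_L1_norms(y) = [0.65, 0.95, 0.87]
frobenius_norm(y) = 1.08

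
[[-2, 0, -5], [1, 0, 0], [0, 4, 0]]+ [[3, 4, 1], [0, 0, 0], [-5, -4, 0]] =[[1, 4, -4], [1, 0, 0], [-5, 0, 0]]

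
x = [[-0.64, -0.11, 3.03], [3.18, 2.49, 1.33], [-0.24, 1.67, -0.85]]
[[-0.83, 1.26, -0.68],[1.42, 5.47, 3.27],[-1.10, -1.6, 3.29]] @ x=[[4.7, 2.09, -0.26], [15.7, 18.92, 8.80], [-5.17, 1.63, -8.26]]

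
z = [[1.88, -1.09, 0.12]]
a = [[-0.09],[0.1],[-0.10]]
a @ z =[[-0.17, 0.1, -0.01], [0.19, -0.11, 0.01], [-0.19, 0.11, -0.01]]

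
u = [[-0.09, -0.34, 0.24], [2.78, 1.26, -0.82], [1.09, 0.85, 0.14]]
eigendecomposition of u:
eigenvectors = [[0.18-0.14j,0.18+0.14j,-0.23+0.00j],  [-0.81+0.00j,(-0.81-0j),-0.21+0.00j],  [(-0.27+0.46j),-0.27-0.46j,(-0.95+0j)]]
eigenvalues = [(0.36+0.94j), (0.36-0.94j), (0.59+0j)]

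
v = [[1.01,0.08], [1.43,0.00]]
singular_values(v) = [1.75, 0.07]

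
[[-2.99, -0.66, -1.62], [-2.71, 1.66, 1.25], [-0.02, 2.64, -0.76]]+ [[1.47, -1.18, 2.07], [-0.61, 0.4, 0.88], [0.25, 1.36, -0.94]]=[[-1.52, -1.84, 0.45], [-3.32, 2.06, 2.13], [0.23, 4.00, -1.7]]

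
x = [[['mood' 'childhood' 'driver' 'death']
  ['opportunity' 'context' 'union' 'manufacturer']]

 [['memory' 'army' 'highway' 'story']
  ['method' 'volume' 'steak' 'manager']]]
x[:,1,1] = ['context', 'volume']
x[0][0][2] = 'driver'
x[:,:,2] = [['driver', 'union'], ['highway', 'steak']]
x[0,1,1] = 'context'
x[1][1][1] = 'volume'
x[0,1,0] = 'opportunity'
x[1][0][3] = 'story'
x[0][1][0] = 'opportunity'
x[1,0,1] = 'army'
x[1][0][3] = 'story'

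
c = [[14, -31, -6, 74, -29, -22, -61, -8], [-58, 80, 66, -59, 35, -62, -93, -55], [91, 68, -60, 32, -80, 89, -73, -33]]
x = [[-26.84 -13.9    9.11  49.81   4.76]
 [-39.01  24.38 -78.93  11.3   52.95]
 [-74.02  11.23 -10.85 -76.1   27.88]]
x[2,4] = 27.88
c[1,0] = -58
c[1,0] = -58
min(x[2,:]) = -76.1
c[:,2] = [-6, 66, -60]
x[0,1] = -13.9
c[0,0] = 14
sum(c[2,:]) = 34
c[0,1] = -31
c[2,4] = -80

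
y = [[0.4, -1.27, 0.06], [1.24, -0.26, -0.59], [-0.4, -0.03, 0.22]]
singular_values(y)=[1.67, 1.08, 0.0]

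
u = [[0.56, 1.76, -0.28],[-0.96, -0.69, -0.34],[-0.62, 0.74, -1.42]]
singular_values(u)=[2.22, 1.72, 0.27]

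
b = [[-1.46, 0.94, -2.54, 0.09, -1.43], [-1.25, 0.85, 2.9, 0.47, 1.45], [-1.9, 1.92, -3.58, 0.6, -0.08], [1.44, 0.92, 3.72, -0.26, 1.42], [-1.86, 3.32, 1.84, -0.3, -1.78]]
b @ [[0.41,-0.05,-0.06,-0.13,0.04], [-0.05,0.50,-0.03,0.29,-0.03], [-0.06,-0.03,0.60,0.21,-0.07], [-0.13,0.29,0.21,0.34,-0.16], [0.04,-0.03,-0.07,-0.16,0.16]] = [[-0.56,0.69,-1.35,0.19,-0.15], [-0.73,0.49,1.79,0.95,-0.12], [-0.74,1.34,-1.96,0.27,0.01], [0.41,0.16,1.96,0.55,0.04], [-1.07,1.66,1.18,1.77,-0.54]]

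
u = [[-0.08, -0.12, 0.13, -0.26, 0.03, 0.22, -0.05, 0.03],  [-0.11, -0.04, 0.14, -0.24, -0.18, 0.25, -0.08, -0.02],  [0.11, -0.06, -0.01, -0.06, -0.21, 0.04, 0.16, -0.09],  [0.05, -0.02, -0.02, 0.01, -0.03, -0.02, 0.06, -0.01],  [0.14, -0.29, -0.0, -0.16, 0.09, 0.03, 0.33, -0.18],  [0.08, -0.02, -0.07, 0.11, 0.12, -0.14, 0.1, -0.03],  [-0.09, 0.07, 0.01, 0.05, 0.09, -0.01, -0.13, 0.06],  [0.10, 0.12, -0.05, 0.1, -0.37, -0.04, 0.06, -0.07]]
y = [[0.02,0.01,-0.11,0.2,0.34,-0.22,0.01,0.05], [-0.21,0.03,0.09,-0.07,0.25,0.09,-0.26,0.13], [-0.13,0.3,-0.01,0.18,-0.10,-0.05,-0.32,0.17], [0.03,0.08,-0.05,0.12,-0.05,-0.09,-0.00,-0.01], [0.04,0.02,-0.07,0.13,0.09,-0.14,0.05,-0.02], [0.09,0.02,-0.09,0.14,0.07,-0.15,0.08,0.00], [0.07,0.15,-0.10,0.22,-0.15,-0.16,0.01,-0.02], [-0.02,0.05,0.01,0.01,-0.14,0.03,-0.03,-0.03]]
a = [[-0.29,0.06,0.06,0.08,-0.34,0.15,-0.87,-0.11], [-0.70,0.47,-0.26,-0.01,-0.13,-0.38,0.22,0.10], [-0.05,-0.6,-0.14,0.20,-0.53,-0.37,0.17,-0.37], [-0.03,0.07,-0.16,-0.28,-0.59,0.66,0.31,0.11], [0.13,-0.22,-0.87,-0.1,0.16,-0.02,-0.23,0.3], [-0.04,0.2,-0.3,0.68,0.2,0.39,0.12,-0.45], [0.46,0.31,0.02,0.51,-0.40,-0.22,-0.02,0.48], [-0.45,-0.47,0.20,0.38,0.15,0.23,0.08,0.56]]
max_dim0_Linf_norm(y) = 0.34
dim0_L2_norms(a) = [1.01, 1.0, 1.0, 1.0, 1.0, 1.0, 1.0, 1.0]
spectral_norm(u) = 0.64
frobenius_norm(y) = 1.02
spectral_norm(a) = 1.01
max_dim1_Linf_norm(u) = 0.37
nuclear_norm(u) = 1.84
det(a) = 1.01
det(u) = 0.00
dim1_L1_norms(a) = [1.96, 2.27, 2.43, 2.21, 2.03, 2.38, 2.42, 2.52]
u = a @ y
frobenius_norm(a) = 2.83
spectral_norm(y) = 0.64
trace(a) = 0.85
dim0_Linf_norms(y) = [0.21, 0.3, 0.11, 0.22, 0.34, 0.22, 0.32, 0.17]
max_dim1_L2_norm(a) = 1.0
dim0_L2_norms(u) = [0.28, 0.35, 0.21, 0.42, 0.5, 0.37, 0.42, 0.23]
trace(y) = 0.08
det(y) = -0.00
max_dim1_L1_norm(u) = 1.22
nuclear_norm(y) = 1.83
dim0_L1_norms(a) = [2.15, 2.4, 2.01, 2.24, 2.5, 2.42, 2.02, 2.48]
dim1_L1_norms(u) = [0.92, 1.06, 0.74, 0.22, 1.22, 0.67, 0.51, 0.91]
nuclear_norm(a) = 8.01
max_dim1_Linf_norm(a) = 0.87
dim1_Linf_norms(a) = [0.87, 0.7, 0.6, 0.66, 0.87, 0.68, 0.51, 0.56]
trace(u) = -0.37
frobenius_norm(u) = 1.02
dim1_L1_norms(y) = [0.96, 1.13, 1.26, 0.43, 0.56, 0.64, 0.88, 0.32]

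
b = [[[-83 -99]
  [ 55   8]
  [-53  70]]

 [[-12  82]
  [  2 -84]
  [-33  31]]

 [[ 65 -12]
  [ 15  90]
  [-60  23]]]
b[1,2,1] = 31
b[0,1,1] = 8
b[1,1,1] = -84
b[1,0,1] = 82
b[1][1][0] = 2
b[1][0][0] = -12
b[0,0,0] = -83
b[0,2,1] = 70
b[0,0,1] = -99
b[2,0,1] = -12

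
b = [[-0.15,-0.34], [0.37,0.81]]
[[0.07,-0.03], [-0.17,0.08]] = b@[[0.01, 0.22], [-0.22, -0.0]]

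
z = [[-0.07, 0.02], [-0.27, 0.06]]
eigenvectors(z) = [[-0.23+0.12j, (-0.23-0.12j)], [-0.96+0.00j, -0.96-0.00j]]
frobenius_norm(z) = 0.29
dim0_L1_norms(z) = [0.34, 0.08]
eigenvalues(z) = [(-0+0.03j), (-0-0.03j)]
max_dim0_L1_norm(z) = 0.34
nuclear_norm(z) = 0.29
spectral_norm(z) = 0.29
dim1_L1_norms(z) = [0.09, 0.33]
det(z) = 0.00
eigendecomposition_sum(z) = [[(-0.04+0.01j), (0.01+0j)], [(-0.14-0.02j), (0.03+0.02j)]] + [[(-0.04-0.01j),0.01-0.00j], [(-0.14+0.02j),(0.03-0.02j)]]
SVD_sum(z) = [[-0.07, 0.02], [-0.27, 0.06]] + [[0.00, 0.00], [-0.0, -0.0]]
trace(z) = -0.01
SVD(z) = [[-0.25, -0.97], [-0.97, 0.25]] @ diag([0.2859762093215228, 0.004196153249415358]) @ [[0.98, -0.22],[-0.22, -0.98]]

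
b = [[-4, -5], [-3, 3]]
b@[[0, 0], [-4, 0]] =[[20, 0], [-12, 0]]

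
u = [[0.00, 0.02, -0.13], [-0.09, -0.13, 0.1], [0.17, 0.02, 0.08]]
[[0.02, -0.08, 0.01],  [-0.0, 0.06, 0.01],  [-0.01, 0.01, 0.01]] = u @[[-0.0, -0.26, 0.10], [-0.09, 0.21, -0.24], [-0.16, 0.64, -0.09]]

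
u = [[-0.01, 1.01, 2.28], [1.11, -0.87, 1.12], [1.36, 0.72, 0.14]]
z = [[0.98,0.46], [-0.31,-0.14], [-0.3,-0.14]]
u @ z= [[-1.01, -0.47],  [1.02, 0.48],  [1.07, 0.51]]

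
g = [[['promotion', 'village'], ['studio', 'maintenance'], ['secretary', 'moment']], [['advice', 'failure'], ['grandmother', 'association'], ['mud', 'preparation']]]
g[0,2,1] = 'moment'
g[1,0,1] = 'failure'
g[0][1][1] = 'maintenance'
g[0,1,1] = 'maintenance'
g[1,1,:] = ['grandmother', 'association']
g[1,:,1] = ['failure', 'association', 'preparation']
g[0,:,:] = [['promotion', 'village'], ['studio', 'maintenance'], ['secretary', 'moment']]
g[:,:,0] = [['promotion', 'studio', 'secretary'], ['advice', 'grandmother', 'mud']]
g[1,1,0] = 'grandmother'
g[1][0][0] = 'advice'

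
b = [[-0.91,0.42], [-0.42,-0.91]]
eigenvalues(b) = [(-0.91+0.42j), (-0.91-0.42j)]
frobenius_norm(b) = 1.42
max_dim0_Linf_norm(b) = 0.91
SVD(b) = [[-0.42, -0.91],[0.91, -0.42]] @ diag([1.0022474744293448, 1.0022474744293446]) @ [[-0.00, -1.00], [1.00, 0.00]]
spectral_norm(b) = 1.00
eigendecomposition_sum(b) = [[(-0.46+0.21j), 0.21+0.46j], [-0.21-0.45j, -0.46+0.21j]] + [[(-0.46-0.21j), (0.21-0.46j)], [(-0.21+0.45j), (-0.46-0.21j)]]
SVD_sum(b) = [[0.0, 0.42], [0.0, -0.91]] + [[-0.91, 0.0], [-0.42, 0.00]]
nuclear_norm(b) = 2.00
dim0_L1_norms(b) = [1.33, 1.33]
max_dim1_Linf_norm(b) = 0.91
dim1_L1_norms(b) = [1.33, 1.33]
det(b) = 1.00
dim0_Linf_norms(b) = [0.91, 0.91]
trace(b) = -1.82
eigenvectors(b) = [[(0.71+0j),(0.71-0j)], [0.71j,0.00-0.71j]]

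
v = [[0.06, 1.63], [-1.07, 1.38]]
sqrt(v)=[[0.69, 0.8],[-0.53, 1.34]]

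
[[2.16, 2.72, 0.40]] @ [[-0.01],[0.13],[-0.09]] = [[0.3]]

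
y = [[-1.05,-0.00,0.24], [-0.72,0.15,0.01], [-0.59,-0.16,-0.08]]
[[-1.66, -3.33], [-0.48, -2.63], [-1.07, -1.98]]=y @ [[1.24, 3.46], [2.85, -1.00], [-1.49, 1.25]]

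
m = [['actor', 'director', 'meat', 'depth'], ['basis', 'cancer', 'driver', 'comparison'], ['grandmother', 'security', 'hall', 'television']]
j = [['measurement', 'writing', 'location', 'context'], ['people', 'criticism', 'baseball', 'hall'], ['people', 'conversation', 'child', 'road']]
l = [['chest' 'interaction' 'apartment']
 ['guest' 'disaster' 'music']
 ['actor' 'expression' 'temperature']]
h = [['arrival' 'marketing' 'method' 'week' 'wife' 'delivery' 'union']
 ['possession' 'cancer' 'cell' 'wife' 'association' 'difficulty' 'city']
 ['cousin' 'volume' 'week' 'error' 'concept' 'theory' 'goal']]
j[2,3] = 'road'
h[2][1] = 'volume'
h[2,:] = ['cousin', 'volume', 'week', 'error', 'concept', 'theory', 'goal']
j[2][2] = 'child'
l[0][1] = 'interaction'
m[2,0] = 'grandmother'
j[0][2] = 'location'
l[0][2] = 'apartment'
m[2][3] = 'television'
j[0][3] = 'context'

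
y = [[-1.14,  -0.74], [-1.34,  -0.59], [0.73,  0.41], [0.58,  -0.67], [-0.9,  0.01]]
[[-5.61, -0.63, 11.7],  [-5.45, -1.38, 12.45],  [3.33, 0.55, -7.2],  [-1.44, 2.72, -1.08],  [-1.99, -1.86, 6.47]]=y@[[2.26, 2.04, -7.24], [4.1, -2.29, -4.66]]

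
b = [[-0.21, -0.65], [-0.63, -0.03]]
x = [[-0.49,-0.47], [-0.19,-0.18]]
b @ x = [[0.23, 0.22], [0.31, 0.30]]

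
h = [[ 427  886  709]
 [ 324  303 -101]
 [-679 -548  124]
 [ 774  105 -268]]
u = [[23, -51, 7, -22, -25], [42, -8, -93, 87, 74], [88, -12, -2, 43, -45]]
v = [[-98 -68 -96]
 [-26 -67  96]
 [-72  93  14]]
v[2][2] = 14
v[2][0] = -72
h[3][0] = 774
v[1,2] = 96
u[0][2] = 7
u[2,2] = -2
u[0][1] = -51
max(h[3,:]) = 774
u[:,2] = [7, -93, -2]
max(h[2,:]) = 124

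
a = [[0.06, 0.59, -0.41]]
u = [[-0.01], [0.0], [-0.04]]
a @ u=[[0.02]]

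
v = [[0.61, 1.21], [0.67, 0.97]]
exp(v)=[[2.74, 3.06],  [1.69, 3.65]]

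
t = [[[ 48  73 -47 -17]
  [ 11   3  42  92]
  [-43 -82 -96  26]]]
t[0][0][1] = 73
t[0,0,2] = -47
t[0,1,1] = 3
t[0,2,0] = -43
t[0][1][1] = 3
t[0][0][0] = 48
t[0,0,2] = -47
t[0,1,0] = 11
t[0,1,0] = 11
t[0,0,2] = -47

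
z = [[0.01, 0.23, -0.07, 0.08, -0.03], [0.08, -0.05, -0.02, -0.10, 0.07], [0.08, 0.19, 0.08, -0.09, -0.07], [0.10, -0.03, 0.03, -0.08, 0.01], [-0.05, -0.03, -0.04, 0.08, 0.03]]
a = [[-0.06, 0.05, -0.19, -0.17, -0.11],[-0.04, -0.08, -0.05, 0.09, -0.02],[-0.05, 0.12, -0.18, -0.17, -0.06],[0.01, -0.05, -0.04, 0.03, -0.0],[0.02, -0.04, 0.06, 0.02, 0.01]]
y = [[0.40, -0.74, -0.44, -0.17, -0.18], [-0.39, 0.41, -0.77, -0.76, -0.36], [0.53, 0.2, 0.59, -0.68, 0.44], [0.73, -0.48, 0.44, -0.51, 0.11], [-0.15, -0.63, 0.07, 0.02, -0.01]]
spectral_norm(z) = 0.32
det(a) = 0.00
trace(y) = 0.88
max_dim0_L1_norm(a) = 0.52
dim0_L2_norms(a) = [0.09, 0.17, 0.28, 0.26, 0.13]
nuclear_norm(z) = 0.74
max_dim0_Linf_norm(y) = 0.77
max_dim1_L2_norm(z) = 0.26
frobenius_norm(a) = 0.44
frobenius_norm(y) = 2.36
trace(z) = -0.01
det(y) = -0.14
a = z @ y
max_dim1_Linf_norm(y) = 0.77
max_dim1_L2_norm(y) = 1.27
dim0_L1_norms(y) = [2.2, 2.46, 2.31, 2.14, 1.1]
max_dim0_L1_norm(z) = 0.53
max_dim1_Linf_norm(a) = 0.19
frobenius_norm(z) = 0.43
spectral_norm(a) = 0.41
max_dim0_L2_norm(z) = 0.31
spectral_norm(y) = 1.60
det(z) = -0.00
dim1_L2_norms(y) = [0.98, 1.27, 1.15, 1.11, 0.65]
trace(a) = -0.28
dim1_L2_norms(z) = [0.26, 0.16, 0.25, 0.14, 0.11]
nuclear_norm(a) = 0.66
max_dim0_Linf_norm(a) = 0.19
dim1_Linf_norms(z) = [0.23, 0.1, 0.19, 0.1, 0.08]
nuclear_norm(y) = 4.53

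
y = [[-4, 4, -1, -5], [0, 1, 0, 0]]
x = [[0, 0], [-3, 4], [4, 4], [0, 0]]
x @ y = [[0, 0, 0, 0], [12, -8, 3, 15], [-16, 20, -4, -20], [0, 0, 0, 0]]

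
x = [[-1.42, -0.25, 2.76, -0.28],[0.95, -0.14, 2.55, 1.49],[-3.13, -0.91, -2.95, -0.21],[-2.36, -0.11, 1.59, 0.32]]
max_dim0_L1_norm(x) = 9.85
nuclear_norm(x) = 11.17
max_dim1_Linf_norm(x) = 3.13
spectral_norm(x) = 5.31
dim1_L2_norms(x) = [3.13, 3.11, 4.4, 2.87]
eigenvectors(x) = [[-0.04-0.51j, (-0.04+0.51j), -0.21+0.00j, (0.24+0j)],[-0.45-0.22j, (-0.45+0.22j), 0.71+0.00j, -0.90+0.00j],[(0.57+0j), (0.57-0j), (-0.04+0j), -0.01+0.00j],[(0.09-0.39j), 0.09+0.39j, (0.67+0j), (0.37+0j)]]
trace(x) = -4.19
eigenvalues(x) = [(-2.02+3.25j), (-2.02-3.25j), (0.84+0j), (-0.98+0j)]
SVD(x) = [[0.33, -0.61, 0.45, -0.56], [0.55, -0.08, -0.8, -0.23], [-0.76, -0.4, -0.39, -0.33], [0.09, -0.68, -0.09, 0.72]] @ diag([5.310250039749876, 4.105584119567591, 1.3312787339575343, 0.42014341004384476]) @ [[0.42,  0.10,  0.89,  0.17], [0.89,  0.15,  -0.43,  -0.02], [0.01,  0.27,  0.15,  -0.95], [-0.18,  0.95,  -0.07,  0.26]]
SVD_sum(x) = [[0.75, 0.18, 1.58, 0.30], [1.21, 0.29, 2.57, 0.50], [-1.7, -0.4, -3.59, -0.69], [0.19, 0.05, 0.41, 0.08]] + [[-2.21,-0.36,1.08,0.05], [-0.27,-0.04,0.13,0.01], [-1.45,-0.24,0.71,0.03], [-2.50,-0.41,1.22,0.05]] + [[0.0,0.16,0.09,-0.57], [-0.01,-0.29,-0.16,1.01], [-0.00,-0.14,-0.08,0.49], [-0.00,-0.03,-0.02,0.11]] + [[0.04, -0.22, 0.02, -0.06], [0.02, -0.09, 0.01, -0.03], [0.03, -0.13, 0.01, -0.04], [-0.06, 0.29, -0.02, 0.08]]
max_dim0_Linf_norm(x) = 3.13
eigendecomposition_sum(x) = [[-0.82+1.47j, -0.21+0.42j, 1.28+1.20j, 0.04+0.08j], [(0.85+1.43j), 0.25+0.39j, (1.66-0.49j), (0.09+0j)], [(-1.58-1.06j), -0.45-0.28j, -1.47+1.32j, -0.09+0.04j], [-0.98+0.91j, (-0.26+0.26j), 0.67+1.22j, 0.01+0.07j]] + [[(-0.82-1.47j),-0.21-0.42j,(1.28-1.2j),0.04-0.08j],[0.85-1.43j,0.25-0.39j,(1.66+0.49j),0.09-0.00j],[(-1.58+1.06j),(-0.45+0.28j),-1.47-1.32j,(-0.09-0.04j)],[-0.98-0.91j,-0.26-0.26j,0.67-1.22j,0.01-0.07j]] + [[0.15-0.00j, -0.03+0.00j, 0.01-0.00j, (-0.18+0j)],[-0.53+0.00j, 0.11-0.00j, (-0.05+0j), 0.62-0.00j],[0.03-0.00j, -0.01+0.00j, 0.00-0.00j, (-0.03+0j)],[(-0.49+0j), 0.10-0.00j, -0.05+0.00j, (0.58-0j)]] + [[(0.06-0j), (0.2+0j), 0.19-0.00j, (-0.19+0j)], [-0.22+0.00j, (-0.75-0j), (-0.72+0j), 0.70-0.00j], [(-0+0j), -0.01-0.00j, -0.01+0.00j, 0.00-0.00j], [(0.09-0j), (0.31+0j), (0.3-0j), (-0.28+0j)]]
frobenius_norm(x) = 6.86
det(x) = -12.19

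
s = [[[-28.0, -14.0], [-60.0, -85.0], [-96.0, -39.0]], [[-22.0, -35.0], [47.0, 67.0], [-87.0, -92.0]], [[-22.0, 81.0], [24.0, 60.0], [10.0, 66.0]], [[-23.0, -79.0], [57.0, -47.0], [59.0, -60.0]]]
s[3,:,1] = [-79.0, -47.0, -60.0]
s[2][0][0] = -22.0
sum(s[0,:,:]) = -322.0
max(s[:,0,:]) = 81.0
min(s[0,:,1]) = -85.0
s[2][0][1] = 81.0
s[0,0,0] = -28.0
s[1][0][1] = -35.0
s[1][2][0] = -87.0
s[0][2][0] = -96.0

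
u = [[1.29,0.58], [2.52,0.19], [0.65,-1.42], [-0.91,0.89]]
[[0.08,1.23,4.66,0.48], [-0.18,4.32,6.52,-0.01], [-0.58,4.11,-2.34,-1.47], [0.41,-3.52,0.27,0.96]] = u@ [[-0.1, 1.87, 2.38, -0.08], [0.36, -2.04, 2.74, 1.00]]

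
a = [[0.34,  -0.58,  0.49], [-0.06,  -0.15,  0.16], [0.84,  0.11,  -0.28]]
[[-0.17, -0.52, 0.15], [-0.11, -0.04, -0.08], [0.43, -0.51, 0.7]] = a @ [[0.35, -0.7, 0.87], [0.11, 0.38, 0.53], [-0.46, -0.13, 0.32]]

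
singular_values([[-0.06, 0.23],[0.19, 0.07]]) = [0.24, 0.2]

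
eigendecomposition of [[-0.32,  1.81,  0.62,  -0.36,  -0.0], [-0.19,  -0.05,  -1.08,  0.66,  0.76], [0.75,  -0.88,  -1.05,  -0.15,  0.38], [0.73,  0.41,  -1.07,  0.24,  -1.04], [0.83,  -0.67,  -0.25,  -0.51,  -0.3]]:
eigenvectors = [[0.11-0.39j, 0.11+0.39j, (-0.17+0j), (0.73+0j), -0.59+0.00j],[(0.14+0.2j), 0.14-0.20j, -0.38+0.00j, 0.20+0.00j, (-0.04+0j)],[(-0.37+0.26j), -0.37-0.26j, (0.2+0j), 0.32+0.00j, -0.44+0.00j],[-0.61+0.00j, (-0.61-0j), -0.83+0.00j, 0.49+0.00j, -0.64+0.00j],[-0.45+0.09j, (-0.45-0.09j), (0.32+0j), 0.28+0.00j, -0.21+0.00j]]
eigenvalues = [(-1.39+0.94j), (-1.39-0.94j), (1.23+0j), (0.2+0j), (-0.14+0j)]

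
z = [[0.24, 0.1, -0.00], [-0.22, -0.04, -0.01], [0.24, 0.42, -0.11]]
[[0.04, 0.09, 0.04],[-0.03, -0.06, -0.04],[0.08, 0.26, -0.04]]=z @ [[0.12, 0.16, 0.18], [0.16, 0.51, -0.03], [0.18, -0.03, 0.6]]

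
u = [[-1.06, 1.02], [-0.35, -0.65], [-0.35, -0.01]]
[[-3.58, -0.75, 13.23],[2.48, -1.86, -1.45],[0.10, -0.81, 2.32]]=u @ [[-0.19, 2.28, -6.81],[-3.71, 1.63, 5.89]]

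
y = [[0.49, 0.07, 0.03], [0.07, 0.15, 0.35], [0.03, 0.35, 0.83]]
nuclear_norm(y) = 1.48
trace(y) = 1.47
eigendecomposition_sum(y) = [[0.01, 0.04, 0.10], [0.04, 0.15, 0.35], [0.10, 0.35, 0.82]] + [[0.48, 0.03, -0.07], [0.03, 0.0, -0.0], [-0.07, -0.00, 0.01]] + [[-0.0,0.0,-0.0], [0.0,-0.00,0.0], [-0.0,0.0,-0.00]]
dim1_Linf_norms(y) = [0.49, 0.35, 0.83]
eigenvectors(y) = [[0.11, 0.99, 0.11], [0.39, 0.06, -0.92], [0.91, -0.14, 0.38]]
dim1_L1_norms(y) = [0.59, 0.57, 1.21]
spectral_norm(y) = 0.98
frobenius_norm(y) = 1.10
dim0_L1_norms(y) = [0.59, 0.57, 1.21]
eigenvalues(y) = [0.98, 0.49, -0.0]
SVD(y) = [[-0.11, 0.99, 0.11], [-0.39, 0.06, -0.92], [-0.91, -0.14, 0.38]] @ diag([0.9840876769877087, 0.48954899511383004, 0.0036366721015389544]) @ [[-0.11, -0.39, -0.91],[0.99, 0.06, -0.14],[-0.11, 0.92, -0.38]]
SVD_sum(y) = [[0.01, 0.04, 0.1], [0.04, 0.15, 0.35], [0.1, 0.35, 0.82]] + [[0.48, 0.03, -0.07], [0.03, 0.00, -0.00], [-0.07, -0.00, 0.01]] + [[-0.0, 0.00, -0.00], [0.00, -0.0, 0.00], [-0.00, 0.0, -0.0]]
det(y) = -0.00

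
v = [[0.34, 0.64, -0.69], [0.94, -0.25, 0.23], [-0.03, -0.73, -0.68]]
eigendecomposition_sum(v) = [[(0.63-0j), (0.44+0j), -0.20+0.00j], [0.44-0.00j, (0.3+0j), (-0.14+0j)], [(-0.2+0j), (-0.14+0j), (0.06+0j)]] + [[(-0.15+0.11j), (0.1-0.23j), (-0.25-0.16j)], [(0.25-0.03j), (-0.28+0.21j), 0.18+0.36j], [0.09+0.28j, -0.29-0.27j, -0.37+0.28j]] + [[(-0.15-0.11j), (0.1+0.23j), -0.25+0.16j], [(0.25+0.03j), (-0.28-0.21j), 0.18-0.36j], [(0.09-0.28j), (-0.29+0.27j), -0.37-0.28j]]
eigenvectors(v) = [[(0.8+0j), (0.14+0.4j), 0.14-0.40j], [(0.55+0j), 0.10-0.58j, 0.10+0.58j], [(-0.25+0j), (0.68+0j), (0.68-0j)]]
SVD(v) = [[-0.78,0.26,0.58], [-0.22,-0.97,0.13], [0.59,-0.03,0.81]] @ diag([1.0038839542594877, 0.9993533826047648, 0.9949923733661226]) @ [[-0.49, -0.87, 0.08], [-0.82, 0.42, -0.38], [0.3, -0.25, -0.92]]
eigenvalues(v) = [(1+0j), (-0.8+0.6j), (-0.8-0.6j)]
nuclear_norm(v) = 3.00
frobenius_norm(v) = 1.73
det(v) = 1.00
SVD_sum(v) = [[0.38, 0.68, -0.07], [0.11, 0.19, -0.02], [-0.29, -0.51, 0.05]] + [[-0.21, 0.11, -0.10], [0.79, -0.41, 0.37], [0.02, -0.01, 0.01]] + [[0.17, -0.15, -0.53], [0.04, -0.03, -0.12], [0.24, -0.2, -0.74]]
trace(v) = -0.59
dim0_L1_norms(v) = [1.31, 1.62, 1.6]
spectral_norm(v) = 1.00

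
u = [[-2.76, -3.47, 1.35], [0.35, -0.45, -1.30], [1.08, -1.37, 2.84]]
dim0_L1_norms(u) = [4.19, 5.29, 5.49]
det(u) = 16.77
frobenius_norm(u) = 5.88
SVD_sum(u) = [[-1.90, -3.32, 2.28], [0.20, 0.36, -0.25], [-0.86, -1.50, 1.03]] + [[-0.85, -0.16, -0.94], [-0.52, -0.10, -0.58], [1.75, 0.34, 1.94]] + [[-0.01, 0.02, 0.01], [0.67, -0.71, -0.48], [0.19, -0.2, -0.14]]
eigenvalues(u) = [(-2+0.79j), (-2-0.79j), (3.63+0j)]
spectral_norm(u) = 4.91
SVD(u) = [[-0.91,0.42,0.02], [0.10,0.26,-0.96], [-0.41,-0.87,-0.28]] @ diag([4.913520978417353, 3.032315704225117, 1.1257322348419814]) @ [[0.43, 0.75, -0.51],[-0.66, -0.13, -0.74],[-0.62, 0.65, 0.44]]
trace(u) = -0.37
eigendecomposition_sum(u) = [[-1.46-0.91j, (-1.48-3.33j), (0.11-0.62j)], [0.24+0.71j, (-0.43+1.52j), (-0.21+0.18j)], [0.32+0.45j, (0.02+1.18j), -0.11+0.17j]] + [[-1.46+0.91j, -1.48+3.33j, 0.11+0.62j], [0.24-0.71j, -0.43-1.52j, -0.21-0.18j], [0.32-0.45j, 0.02-1.18j, -0.11-0.17j]] + [[(0.16-0j), -0.52-0.00j, 1.13-0.00j], [(-0.13+0j), 0.40+0.00j, (-0.88+0j)], [(0.44-0j), (-1.4-0j), (3.06-0j)]]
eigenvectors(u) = [[-0.88+0.00j, -0.88-0.00j, (0.33+0j)], [0.29+0.24j, (0.29-0.24j), (-0.26+0j)], [(0.26+0.11j), 0.26-0.11j, 0.91+0.00j]]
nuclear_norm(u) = 9.07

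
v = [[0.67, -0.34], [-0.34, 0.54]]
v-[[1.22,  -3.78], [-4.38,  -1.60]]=[[-0.55, 3.44], [4.04, 2.14]]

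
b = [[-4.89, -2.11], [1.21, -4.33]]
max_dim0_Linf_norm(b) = 4.89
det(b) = 23.73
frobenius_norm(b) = 6.97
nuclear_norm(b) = 9.80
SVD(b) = [[-0.94, -0.33], [-0.33, 0.94]] @ diag([5.429765300501647, 4.369765300501648]) @ [[0.78, 0.63], [0.63, -0.78]]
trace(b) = -9.22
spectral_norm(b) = 5.43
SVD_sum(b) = [[-3.99, -3.22], [-1.39, -1.12]] + [[-0.9, 1.11], [2.60, -3.21]]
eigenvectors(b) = [[0.80+0.00j,0.80-0.00j], [-0.11-0.59j,(-0.11+0.59j)]]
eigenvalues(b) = [(-4.61+1.57j), (-4.61-1.57j)]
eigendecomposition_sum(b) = [[-2.44+0.38j, (-1.06-3.09j)], [(0.6+1.77j), (-2.17+1.2j)]] + [[-2.44-0.38j, (-1.06+3.09j)],[(0.6-1.77j), -2.16-1.20j]]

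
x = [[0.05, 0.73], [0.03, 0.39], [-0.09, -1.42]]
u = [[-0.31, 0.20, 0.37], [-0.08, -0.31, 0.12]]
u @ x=[[-0.04, -0.67], [-0.02, -0.35]]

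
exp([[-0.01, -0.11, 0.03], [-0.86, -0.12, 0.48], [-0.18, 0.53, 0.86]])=[[1.03, -0.1, 0.01], [-0.92, 1.10, 0.74], [-0.61, 0.85, 2.59]]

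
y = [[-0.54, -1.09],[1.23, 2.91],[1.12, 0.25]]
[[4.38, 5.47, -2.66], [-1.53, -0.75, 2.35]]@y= [[1.38, 10.48], [2.54, 0.07]]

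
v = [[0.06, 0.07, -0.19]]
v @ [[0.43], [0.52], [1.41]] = [[-0.21]]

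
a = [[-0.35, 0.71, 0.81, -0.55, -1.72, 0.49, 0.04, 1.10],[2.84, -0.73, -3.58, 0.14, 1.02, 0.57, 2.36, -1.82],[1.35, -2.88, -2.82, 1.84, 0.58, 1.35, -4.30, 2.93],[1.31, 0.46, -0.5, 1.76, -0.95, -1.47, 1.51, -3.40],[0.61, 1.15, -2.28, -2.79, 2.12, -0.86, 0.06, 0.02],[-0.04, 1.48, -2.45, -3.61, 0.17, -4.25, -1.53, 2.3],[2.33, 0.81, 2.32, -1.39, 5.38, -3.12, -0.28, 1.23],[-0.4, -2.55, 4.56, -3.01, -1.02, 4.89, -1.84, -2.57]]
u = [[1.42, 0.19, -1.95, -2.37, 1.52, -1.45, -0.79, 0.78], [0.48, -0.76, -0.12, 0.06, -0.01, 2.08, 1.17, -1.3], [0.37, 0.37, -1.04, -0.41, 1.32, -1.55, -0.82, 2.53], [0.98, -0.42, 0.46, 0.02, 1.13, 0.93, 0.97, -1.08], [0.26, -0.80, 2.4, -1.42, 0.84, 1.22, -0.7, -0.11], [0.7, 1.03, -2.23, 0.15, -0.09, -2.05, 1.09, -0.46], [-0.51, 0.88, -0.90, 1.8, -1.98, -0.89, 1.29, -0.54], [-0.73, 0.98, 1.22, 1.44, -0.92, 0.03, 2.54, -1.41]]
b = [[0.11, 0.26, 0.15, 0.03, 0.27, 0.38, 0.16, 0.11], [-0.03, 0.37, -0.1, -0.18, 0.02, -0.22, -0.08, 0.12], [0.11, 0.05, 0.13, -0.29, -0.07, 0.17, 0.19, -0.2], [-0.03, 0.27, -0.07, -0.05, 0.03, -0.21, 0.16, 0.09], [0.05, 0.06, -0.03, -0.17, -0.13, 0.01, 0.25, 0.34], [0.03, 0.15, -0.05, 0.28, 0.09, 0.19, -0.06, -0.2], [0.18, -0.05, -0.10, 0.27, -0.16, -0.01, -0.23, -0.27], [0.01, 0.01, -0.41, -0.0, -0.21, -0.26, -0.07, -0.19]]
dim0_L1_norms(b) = [0.55, 1.22, 1.04, 1.27, 0.98, 1.45, 1.2, 1.52]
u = b @ a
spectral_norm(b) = 0.87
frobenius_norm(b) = 1.42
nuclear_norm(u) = 20.40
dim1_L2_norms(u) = [4.14, 2.87, 3.57, 2.37, 3.34, 3.49, 3.43, 3.79]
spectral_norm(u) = 6.50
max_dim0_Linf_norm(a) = 5.38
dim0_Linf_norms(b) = [0.18, 0.37, 0.41, 0.29, 0.27, 0.38, 0.25, 0.34]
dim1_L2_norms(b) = [0.6, 0.5, 0.47, 0.4, 0.48, 0.44, 0.52, 0.57]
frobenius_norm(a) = 17.39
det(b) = -0.00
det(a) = -68816.86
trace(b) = 0.20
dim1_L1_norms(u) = [10.47, 5.98, 8.41, 5.99, 7.75, 7.8, 8.79, 9.27]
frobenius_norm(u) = 9.65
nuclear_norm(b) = 3.38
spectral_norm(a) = 10.44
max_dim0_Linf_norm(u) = 2.54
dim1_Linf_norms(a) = [1.72, 3.58, 4.3, 3.4, 2.79, 4.25, 5.38, 4.89]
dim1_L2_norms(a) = [2.45, 5.63, 7.12, 4.71, 4.46, 6.85, 7.33, 8.45]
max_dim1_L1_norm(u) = 10.47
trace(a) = -7.12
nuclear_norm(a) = 42.30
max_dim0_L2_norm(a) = 7.68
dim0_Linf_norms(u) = [1.42, 1.03, 2.4, 2.37, 1.98, 2.08, 2.54, 2.53]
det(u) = 8.18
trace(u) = -1.69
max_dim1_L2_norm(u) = 4.14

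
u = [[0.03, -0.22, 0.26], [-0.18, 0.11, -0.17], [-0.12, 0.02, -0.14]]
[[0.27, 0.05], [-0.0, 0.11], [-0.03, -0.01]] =u @ [[-1.07, -1.11], [-0.08, 0.97], [1.10, 1.16]]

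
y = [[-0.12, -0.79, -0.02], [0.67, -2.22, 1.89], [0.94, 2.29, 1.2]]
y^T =[[-0.12, 0.67, 0.94], [-0.79, -2.22, 2.29], [-0.02, 1.89, 1.2]]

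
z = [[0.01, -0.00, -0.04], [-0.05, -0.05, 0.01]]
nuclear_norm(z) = 0.11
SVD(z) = [[-0.24,0.97], [0.97,0.24]] @ diag([0.07296258223341012, 0.03842475235877085]) @ [[-0.7, -0.67, 0.27], [-0.06, -0.31, -0.95]]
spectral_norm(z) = 0.07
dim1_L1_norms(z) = [0.05, 0.11]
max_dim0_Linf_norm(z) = 0.05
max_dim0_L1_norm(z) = 0.06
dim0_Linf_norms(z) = [0.05, 0.05, 0.04]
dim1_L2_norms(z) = [0.04, 0.07]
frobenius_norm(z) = 0.08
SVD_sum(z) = [[0.01, 0.01, -0.00], [-0.05, -0.05, 0.02]] + [[-0.00, -0.01, -0.04],[-0.00, -0.00, -0.01]]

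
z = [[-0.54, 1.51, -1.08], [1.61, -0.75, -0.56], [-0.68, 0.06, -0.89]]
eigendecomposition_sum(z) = [[0.61, 0.47, -0.45], [0.57, 0.43, -0.41], [-0.19, -0.14, 0.13]] + [[-1.18, 1.13, -0.44], [0.98, -0.94, 0.37], [-0.59, 0.57, -0.22]] + [[0.02, -0.09, -0.19], [0.06, -0.24, -0.51], [0.10, -0.37, -0.8]]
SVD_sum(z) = [[-1.15, 1.15, -0.55], [0.95, -0.94, 0.45], [-0.53, 0.52, -0.25]] + [[0.45,0.13,-0.69], [0.66,0.19,-1.01], [0.2,0.06,-0.31]] + [[0.16, 0.24, 0.15], [-0.0, -0.0, -0.00], [-0.36, -0.52, -0.33]]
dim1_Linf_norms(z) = [1.51, 1.61, 0.89]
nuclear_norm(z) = 4.66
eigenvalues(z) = [1.18, -2.34, -1.02]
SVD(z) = [[-0.73, -0.55, -0.41], [0.60, -0.8, 0.00], [-0.33, -0.24, 0.91]] @ diag([2.3514258650051647, 1.5236687723677476, 0.7833453092321861]) @ [[0.67, -0.67, 0.32], [-0.54, -0.16, 0.82], [-0.5, -0.73, -0.47]]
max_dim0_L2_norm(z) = 1.83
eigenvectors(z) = [[-0.72, -0.72, 0.20], [-0.66, 0.60, 0.53], [0.22, -0.36, 0.83]]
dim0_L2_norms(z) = [1.83, 1.69, 1.51]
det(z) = 2.81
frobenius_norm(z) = 2.91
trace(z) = -2.18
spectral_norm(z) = 2.35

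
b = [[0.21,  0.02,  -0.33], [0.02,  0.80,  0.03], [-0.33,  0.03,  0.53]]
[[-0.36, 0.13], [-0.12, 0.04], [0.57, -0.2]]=b@ [[-0.86, 0.30], [-0.15, 0.05], [0.54, -0.19]]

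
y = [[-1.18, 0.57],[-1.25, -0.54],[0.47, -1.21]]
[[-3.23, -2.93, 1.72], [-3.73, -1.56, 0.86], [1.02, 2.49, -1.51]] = y @ [[2.87, 1.83, -1.05], [0.27, -1.35, 0.84]]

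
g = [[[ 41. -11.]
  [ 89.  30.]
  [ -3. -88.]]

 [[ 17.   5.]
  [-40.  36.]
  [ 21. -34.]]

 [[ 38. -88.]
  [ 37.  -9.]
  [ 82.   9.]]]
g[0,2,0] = -3.0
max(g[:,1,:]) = 89.0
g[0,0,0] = 41.0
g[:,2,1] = [-88.0, -34.0, 9.0]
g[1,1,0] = -40.0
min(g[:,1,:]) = -40.0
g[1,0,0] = 17.0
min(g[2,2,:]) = 9.0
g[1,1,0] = -40.0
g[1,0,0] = 17.0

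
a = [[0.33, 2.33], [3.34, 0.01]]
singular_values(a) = [3.37, 2.31]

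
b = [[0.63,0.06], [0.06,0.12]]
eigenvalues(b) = [0.64, 0.11]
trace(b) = 0.75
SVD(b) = [[-0.99, -0.12], [-0.12, 0.99]] @ diag([0.6369637379485947, 0.1130362620514053]) @ [[-0.99, -0.12], [-0.12, 0.99]]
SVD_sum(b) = [[0.63, 0.07],[0.07, 0.01]] + [[0.00, -0.01], [-0.01, 0.11]]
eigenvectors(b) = [[0.99, -0.12], [0.12, 0.99]]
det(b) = 0.07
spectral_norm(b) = 0.64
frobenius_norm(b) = 0.65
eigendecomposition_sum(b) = [[0.63, 0.07], [0.07, 0.01]] + [[0.0, -0.01],[-0.01, 0.11]]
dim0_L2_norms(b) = [0.63, 0.13]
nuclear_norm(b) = 0.75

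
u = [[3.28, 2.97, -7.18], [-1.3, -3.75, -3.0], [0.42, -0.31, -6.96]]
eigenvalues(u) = [2.15, -2.46, -7.12]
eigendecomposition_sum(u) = [[2.66, 1.47, -2.58], [-0.66, -0.37, 0.64], [0.14, 0.08, -0.14]] + [[0.56,1.79,-2.08], [-0.81,-2.62,3.05], [0.11,0.35,-0.40]] + [[0.07, -0.29, -2.52],[0.17, -0.77, -6.69],[0.17, -0.74, -6.41]]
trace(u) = -7.43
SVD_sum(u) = [[1.84,0.96,-7.77],[0.49,0.26,-2.08],[1.55,0.81,-6.55]] + [[1.18,2.17,0.55], [-2.08,-3.84,-0.97], [-0.73,-1.35,-0.34]] + [[0.26, -0.15, 0.04], [0.29, -0.17, 0.05], [-0.40, 0.23, -0.07]]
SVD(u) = [[-0.75, 0.47, -0.47], [-0.2, -0.83, -0.52], [-0.63, -0.29, 0.72]] @ diag([10.73874766181948, 5.3711700034467205, 0.6543175451115477]) @ [[-0.23, -0.12, 0.97], [0.47, 0.86, 0.22], [-0.85, 0.50, -0.14]]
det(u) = 37.74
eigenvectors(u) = [[0.97, 0.56, 0.26], [-0.24, -0.82, 0.70], [0.05, 0.11, 0.67]]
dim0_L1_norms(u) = [5.0, 7.03, 17.14]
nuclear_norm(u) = 16.76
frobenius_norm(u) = 12.02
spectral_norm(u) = 10.74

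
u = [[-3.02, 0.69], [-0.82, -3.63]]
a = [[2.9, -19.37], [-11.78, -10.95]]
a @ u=[[7.13, 72.31], [44.55, 31.62]]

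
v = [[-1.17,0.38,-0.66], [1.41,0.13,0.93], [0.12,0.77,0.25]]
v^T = [[-1.17, 1.41, 0.12], [0.38, 0.13, 0.77], [-0.66, 0.93, 0.25]]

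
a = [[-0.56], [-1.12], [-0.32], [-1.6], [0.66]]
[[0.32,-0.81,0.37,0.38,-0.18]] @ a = [[-0.12]]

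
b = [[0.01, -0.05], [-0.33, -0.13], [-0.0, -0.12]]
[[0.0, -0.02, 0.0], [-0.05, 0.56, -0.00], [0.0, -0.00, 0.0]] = b@[[0.16, -1.72, 0.01], [-0.00, 0.02, -0.00]]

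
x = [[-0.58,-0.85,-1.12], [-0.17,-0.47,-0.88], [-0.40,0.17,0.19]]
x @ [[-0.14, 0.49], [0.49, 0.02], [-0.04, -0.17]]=[[-0.29, -0.11], [-0.17, 0.06], [0.13, -0.22]]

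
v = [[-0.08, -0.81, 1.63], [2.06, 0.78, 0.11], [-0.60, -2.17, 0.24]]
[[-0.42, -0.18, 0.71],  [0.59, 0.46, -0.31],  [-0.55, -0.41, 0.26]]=v @ [[0.23,  0.17,  -0.16], [0.17,  0.14,  -0.03], [-0.16,  -0.03,  0.41]]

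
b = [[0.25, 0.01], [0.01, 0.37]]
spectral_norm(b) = 0.37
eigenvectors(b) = [[-1.00,-0.08], [0.08,-1.0]]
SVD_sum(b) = [[0.0,0.03], [0.03,0.37]] + [[0.25,-0.02], [-0.02,0.0]]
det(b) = 0.09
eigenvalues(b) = [0.25, 0.37]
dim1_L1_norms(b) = [0.26, 0.38]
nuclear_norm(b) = 0.62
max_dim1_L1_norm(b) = 0.38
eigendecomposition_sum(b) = [[0.25,-0.02],  [-0.02,0.0]] + [[0.0, 0.03],[0.03, 0.37]]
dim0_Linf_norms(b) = [0.25, 0.37]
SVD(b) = [[0.08, 1.0], [1.0, -0.08]] @ diag([0.37082762530298224, 0.2491723746970178]) @ [[0.08, 1.00], [1.00, -0.08]]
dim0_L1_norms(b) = [0.26, 0.38]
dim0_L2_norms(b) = [0.25, 0.37]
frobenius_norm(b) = 0.45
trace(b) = 0.62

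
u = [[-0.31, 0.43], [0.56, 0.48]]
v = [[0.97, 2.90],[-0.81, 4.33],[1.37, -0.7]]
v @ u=[[1.32, 1.81], [2.68, 1.73], [-0.82, 0.25]]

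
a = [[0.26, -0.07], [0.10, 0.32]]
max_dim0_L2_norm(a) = 0.33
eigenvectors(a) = [[0.23-0.60j, 0.23+0.60j], [-0.77+0.00j, -0.77-0.00j]]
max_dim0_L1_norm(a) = 0.39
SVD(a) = [[0.09,1.0], [1.0,-0.09]] @ diag([0.3357412843877283, 0.2686592450627347]) @ [[0.37, 0.93], [0.93, -0.37]]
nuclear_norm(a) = 0.60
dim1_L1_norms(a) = [0.33, 0.42]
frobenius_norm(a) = 0.43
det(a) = 0.09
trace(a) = 0.58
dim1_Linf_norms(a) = [0.26, 0.32]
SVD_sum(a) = [[0.01, 0.03], [0.12, 0.31]] + [[0.25, -0.10], [-0.02, 0.01]]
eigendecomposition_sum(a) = [[(0.13+0.09j), -0.04+0.13j], [0.05-0.19j, (0.16-0.02j)]] + [[(0.13-0.09j),-0.04-0.13j],  [0.05+0.19j,0.16+0.02j]]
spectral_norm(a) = 0.34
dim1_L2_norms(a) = [0.27, 0.34]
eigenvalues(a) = [(0.29+0.08j), (0.29-0.08j)]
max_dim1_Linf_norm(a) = 0.32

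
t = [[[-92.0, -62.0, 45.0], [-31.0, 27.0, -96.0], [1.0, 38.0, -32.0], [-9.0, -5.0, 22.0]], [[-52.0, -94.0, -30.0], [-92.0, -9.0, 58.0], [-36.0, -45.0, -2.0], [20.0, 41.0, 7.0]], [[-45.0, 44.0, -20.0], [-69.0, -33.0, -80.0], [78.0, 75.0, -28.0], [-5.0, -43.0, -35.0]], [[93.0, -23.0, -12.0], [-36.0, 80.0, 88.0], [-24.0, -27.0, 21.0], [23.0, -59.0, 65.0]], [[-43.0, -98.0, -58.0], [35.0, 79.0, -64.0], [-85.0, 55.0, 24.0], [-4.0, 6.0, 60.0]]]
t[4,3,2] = 60.0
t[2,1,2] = -80.0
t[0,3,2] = 22.0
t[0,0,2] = 45.0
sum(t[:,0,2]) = -75.0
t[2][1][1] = -33.0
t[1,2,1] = -45.0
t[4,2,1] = 55.0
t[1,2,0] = -36.0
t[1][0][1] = -94.0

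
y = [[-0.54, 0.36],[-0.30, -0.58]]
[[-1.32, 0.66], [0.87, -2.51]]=y@[[1.07,1.24], [-2.05,3.69]]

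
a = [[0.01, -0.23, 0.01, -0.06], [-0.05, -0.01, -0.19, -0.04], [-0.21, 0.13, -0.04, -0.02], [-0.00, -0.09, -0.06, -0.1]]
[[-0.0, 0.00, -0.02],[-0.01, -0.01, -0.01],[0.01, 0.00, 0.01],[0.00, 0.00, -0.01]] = a@[[-0.01,-0.02,0.02], [0.04,-0.01,0.09], [0.06,0.04,0.03], [-0.10,-0.02,0.01]]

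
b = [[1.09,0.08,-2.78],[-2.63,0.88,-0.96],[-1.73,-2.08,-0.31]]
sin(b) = [[0.94, -1.33, 0.19], [0.50, 1.64, -1.64], [-1.13, 0.06, 0.53]]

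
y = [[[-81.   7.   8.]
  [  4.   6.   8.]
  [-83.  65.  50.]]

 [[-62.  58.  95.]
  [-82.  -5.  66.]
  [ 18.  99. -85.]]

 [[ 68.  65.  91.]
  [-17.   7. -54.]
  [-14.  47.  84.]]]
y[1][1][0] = -82.0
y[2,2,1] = 47.0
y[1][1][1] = -5.0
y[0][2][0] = -83.0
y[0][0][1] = 7.0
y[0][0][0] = -81.0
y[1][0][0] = -62.0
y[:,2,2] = [50.0, -85.0, 84.0]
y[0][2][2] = 50.0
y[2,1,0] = -17.0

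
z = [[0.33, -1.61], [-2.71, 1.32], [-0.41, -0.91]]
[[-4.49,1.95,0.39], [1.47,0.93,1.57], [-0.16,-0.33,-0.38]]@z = [[-6.93, 9.45], [-2.68, -2.57], [1.00, 0.17]]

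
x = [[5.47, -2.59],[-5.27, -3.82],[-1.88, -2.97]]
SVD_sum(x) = [[4.16, 1.38],[-5.89, -1.95],[-2.58, -0.85]] + [[1.31, -3.97], [0.62, -1.87], [0.70, -2.12]]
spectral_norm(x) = 8.07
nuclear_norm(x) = 13.19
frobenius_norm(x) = 9.56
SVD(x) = [[-0.54, -0.81], [0.77, -0.38], [0.34, -0.43]] @ diag([8.065132825045213, 5.128667713390895]) @ [[-0.95,-0.31],[-0.31,0.95]]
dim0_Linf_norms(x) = [5.47, 3.82]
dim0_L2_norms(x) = [7.82, 5.49]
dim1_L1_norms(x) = [8.06, 9.09, 4.85]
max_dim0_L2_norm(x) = 7.82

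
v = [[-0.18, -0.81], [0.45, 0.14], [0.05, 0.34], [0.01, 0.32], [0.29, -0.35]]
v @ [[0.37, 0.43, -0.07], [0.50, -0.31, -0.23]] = [[-0.47, 0.17, 0.20], [0.24, 0.15, -0.06], [0.19, -0.08, -0.08], [0.16, -0.09, -0.07], [-0.07, 0.23, 0.06]]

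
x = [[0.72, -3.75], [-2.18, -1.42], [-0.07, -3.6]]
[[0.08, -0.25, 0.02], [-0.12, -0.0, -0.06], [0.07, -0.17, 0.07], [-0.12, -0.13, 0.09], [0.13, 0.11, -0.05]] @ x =[[0.6, -0.02], [-0.08, 0.67], [0.42, -0.27], [0.19, 0.31], [-0.14, -0.46]]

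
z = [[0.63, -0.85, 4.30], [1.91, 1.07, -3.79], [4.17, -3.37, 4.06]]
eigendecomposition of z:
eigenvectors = [[0.46, -0.51, 0.51],  [-0.68, -0.83, -0.3],  [-0.57, -0.23, 0.81]]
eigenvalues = [-3.39, 1.19, 7.96]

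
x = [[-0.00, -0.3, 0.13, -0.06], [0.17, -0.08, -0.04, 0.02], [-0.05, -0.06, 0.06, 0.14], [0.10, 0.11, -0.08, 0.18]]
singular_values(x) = [0.38, 0.24, 0.19, 0.0]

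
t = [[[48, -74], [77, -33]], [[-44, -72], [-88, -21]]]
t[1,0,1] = -72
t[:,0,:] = [[48, -74], [-44, -72]]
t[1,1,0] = -88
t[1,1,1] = -21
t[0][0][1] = -74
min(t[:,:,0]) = -88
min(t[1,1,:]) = -88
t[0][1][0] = 77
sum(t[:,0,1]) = -146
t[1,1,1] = -21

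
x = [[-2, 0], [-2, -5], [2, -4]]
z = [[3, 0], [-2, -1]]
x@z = [[-6, 0], [4, 5], [14, 4]]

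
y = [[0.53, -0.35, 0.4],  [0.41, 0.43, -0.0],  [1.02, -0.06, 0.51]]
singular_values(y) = [1.37, 0.59, 0.01]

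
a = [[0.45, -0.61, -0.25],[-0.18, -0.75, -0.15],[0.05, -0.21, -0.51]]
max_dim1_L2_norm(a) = 0.8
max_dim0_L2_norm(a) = 0.99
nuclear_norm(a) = 1.95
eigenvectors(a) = [[0.99, -0.43, -0.02], [-0.15, -0.82, -0.40], [0.08, -0.37, 0.91]]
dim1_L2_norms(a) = [0.8, 0.79, 0.55]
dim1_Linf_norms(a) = [0.61, 0.75, 0.51]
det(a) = 0.20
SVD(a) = [[-0.67, 0.51, -0.54], [-0.64, -0.77, 0.07], [-0.38, 0.39, 0.84]] @ diag([1.0889663091151354, 0.4770624149063808, 0.384400611206399]) @ [[-0.19, 0.89, 0.42], [0.81, 0.38, -0.44], [-0.55, 0.25, -0.79]]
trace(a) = -0.81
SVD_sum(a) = [[0.14, -0.65, -0.31], [0.13, -0.62, -0.29], [0.08, -0.36, -0.17]] + [[0.2, 0.09, -0.11], [-0.30, -0.14, 0.16], [0.15, 0.07, -0.08]] + [[0.11, -0.05, 0.16], [-0.02, 0.01, -0.02], [-0.18, 0.08, -0.26]]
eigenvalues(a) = [0.52, -0.91, -0.42]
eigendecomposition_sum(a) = [[0.50, -0.22, -0.09],  [-0.07, 0.03, 0.01],  [0.04, -0.02, -0.01]] + [[-0.04, -0.38, -0.17], [-0.08, -0.72, -0.32], [-0.04, -0.33, -0.15]] + [[-0.0, -0.0, 0.01], [-0.02, -0.06, 0.16], [0.05, 0.14, -0.36]]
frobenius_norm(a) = 1.25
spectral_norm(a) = 1.09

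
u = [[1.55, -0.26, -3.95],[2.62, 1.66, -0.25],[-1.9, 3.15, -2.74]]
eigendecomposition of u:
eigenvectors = [[(-0.52+0j), -0.26-0.56j, -0.26+0.56j], [0.18+0.00j, -0.70+0.00j, -0.70-0.00j], [-0.83+0.00j, (-0.2+0.29j), -0.20-0.29j]]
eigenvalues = [(-4.64+0j), (2.55+2.21j), (2.55-2.21j)]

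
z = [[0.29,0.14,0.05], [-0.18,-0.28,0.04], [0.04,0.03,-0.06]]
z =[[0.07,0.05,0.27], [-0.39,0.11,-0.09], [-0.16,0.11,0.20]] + [[0.22, 0.09, -0.22], [0.21, -0.39, 0.13], [0.20, -0.08, -0.26]]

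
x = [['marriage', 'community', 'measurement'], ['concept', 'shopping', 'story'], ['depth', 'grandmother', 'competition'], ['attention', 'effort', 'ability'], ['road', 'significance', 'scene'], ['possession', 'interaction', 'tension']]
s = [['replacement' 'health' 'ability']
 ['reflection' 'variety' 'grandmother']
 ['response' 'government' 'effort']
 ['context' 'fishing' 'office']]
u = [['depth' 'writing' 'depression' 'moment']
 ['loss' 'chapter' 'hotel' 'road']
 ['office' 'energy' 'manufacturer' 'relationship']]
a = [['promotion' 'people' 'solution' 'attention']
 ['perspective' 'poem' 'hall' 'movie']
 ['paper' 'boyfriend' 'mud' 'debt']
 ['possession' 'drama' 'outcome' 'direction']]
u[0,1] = 'writing'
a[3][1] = 'drama'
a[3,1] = 'drama'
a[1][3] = 'movie'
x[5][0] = 'possession'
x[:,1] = ['community', 'shopping', 'grandmother', 'effort', 'significance', 'interaction']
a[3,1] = 'drama'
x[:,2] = ['measurement', 'story', 'competition', 'ability', 'scene', 'tension']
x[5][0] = 'possession'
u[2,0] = 'office'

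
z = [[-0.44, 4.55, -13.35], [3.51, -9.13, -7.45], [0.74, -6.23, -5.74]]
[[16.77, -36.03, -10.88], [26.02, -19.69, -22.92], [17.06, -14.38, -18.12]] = z @ [[1.08,  -0.48,  0.95], [-1.08,  -0.19,  1.75], [-1.66,  2.65,  1.38]]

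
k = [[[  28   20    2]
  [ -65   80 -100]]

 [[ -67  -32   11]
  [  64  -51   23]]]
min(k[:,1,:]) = -100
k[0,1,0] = -65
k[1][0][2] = 11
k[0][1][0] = -65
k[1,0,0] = -67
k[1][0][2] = 11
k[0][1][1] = 80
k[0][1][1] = 80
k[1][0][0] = -67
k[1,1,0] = 64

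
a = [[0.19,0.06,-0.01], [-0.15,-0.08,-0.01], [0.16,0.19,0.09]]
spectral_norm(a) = 0.36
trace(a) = 0.20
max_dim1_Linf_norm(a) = 0.19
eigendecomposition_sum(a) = [[0.01, 0.01, 0.00], [-0.01, -0.02, -0.0], [0.02, 0.03, 0.00]] + [[0.17, 0.02, -0.04],[-0.12, -0.01, 0.02],[0.09, 0.01, -0.02]] + [[0.01, 0.04, 0.02], [-0.02, -0.05, -0.03], [0.05, 0.15, 0.10]]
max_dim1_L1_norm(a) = 0.44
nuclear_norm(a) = 0.47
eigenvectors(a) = [[-0.21, 0.75, 0.22], [0.6, -0.52, -0.28], [-0.77, 0.39, 0.93]]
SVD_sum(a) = [[0.15, 0.11, 0.03], [-0.13, -0.10, -0.03], [0.2, 0.15, 0.05]] + [[0.04, -0.05, -0.04],[-0.02, 0.02, 0.02],[-0.04, 0.04, 0.04]] + [[0.00, -0.0, 0.00], [0.0, -0.0, 0.00], [0.0, -0.0, 0.00]]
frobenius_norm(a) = 0.37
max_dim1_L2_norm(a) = 0.26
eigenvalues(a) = [-0.01, 0.14, 0.07]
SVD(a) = [[-0.52, -0.68, 0.51], [0.47, 0.27, 0.84], [-0.71, 0.68, 0.18]] @ diag([0.35514299765172885, 0.1116319104808837, 0.003430419993542057]) @ [[-0.80, -0.58, -0.18], [-0.56, 0.59, 0.58], [0.23, -0.57, 0.79]]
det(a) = -0.00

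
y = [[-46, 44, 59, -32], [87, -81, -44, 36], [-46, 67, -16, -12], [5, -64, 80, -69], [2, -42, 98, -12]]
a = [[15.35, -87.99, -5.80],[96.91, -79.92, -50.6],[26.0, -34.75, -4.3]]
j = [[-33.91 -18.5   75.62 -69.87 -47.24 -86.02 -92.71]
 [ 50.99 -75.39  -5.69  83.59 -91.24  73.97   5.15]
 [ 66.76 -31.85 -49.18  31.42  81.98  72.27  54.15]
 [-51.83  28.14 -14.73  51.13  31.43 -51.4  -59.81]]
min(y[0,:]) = -46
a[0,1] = -87.99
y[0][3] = -32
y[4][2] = 98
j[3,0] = -51.83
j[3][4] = 31.43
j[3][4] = 31.43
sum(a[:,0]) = 138.26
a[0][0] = 15.35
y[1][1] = -81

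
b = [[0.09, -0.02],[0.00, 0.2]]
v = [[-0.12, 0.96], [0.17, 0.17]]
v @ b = [[-0.01, 0.19],[0.02, 0.03]]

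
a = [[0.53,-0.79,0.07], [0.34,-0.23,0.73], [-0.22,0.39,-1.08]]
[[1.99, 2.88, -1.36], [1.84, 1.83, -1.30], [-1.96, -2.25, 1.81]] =a @ [[2.79, 2.02, -0.62],[-0.56, -2.21, 1.21],[1.04, 0.87, -1.11]]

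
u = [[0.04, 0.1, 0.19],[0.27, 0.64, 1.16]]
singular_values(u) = [1.37, 0.01]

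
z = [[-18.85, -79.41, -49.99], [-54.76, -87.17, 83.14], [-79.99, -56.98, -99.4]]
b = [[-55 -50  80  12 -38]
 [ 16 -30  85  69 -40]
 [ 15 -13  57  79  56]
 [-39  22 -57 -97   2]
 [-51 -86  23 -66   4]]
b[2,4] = 56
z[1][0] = -54.76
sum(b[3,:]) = -169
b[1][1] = -30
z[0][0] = -18.85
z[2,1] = -56.98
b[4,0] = -51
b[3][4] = 2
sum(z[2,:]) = -236.37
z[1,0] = -54.76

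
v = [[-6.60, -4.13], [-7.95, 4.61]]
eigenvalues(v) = [-9.01, 7.02]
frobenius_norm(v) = 12.04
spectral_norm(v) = 10.39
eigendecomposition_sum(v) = [[-7.66, -2.32], [-4.47, -1.35]] + [[1.06, -1.81], [-3.48, 5.96]]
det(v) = -63.26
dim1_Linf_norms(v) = [6.6, 7.95]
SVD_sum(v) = [[-5.94, 0.8], [-8.42, 1.13]] + [[-0.66, -4.93],[0.47, 3.48]]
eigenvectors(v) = [[-0.86, 0.29],[-0.50, -0.96]]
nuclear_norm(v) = 16.48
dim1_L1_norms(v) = [10.73, 12.56]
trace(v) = -1.99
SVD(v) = [[-0.58, -0.82], [-0.82, 0.58]] @ diag([10.39363217241833, 6.086370861561975]) @ [[0.99, -0.13],[0.13, 0.99]]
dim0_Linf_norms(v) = [7.95, 4.61]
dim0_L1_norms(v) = [14.55, 8.74]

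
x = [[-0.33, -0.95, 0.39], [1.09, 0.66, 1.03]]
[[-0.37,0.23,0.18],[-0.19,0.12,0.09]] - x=[[-0.04, 1.18, -0.21],[-1.28, -0.54, -0.94]]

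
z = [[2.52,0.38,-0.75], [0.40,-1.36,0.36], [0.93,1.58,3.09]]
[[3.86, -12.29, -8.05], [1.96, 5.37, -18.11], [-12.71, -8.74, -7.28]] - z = [[1.34, -12.67, -7.3], [1.56, 6.73, -18.47], [-13.64, -10.32, -10.37]]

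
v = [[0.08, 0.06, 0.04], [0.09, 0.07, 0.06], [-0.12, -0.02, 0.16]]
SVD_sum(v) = [[0.04, 0.01, -0.03], [0.03, 0.01, -0.03], [-0.14, -0.05, 0.12]] + [[0.04, 0.05, 0.07], [0.06, 0.06, 0.09], [0.02, 0.03, 0.04]] + [[-0.00, 0.0, -0.0], [0.00, -0.0, 0.00], [-0.00, 0.0, -0.0]]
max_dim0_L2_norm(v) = 0.18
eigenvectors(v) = [[-0.49+0.00j, (0.02-0.42j), 0.02+0.42j], [(0.83+0j), 0.07-0.50j, (0.07+0.5j)], [(-0.26+0j), (0.75+0j), 0.75-0.00j]]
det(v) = -0.00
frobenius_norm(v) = 0.26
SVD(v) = [[-0.24,-0.59,0.77], [-0.22,-0.74,-0.63], [0.94,-0.32,0.04]] @ diag([0.20524645902799213, 0.1627035842031191, 0.0011978079684576274]) @ [[-0.74, -0.24, 0.62], [-0.46, -0.5, -0.74], [-0.49, 0.84, -0.26]]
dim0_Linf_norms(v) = [0.12, 0.07, 0.16]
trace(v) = 0.31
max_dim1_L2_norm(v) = 0.2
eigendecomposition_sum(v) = [[(-0+0j), 0j, (-0-0j)], [0.00-0.00j, -0.00-0.00j, 0j], [(-0+0j), 0.00+0.00j, -0.00-0.00j]] + [[(0.04+0.03j), 0.03+0.01j, 0.02-0.04j],[0.04+0.05j, 0.04+0.01j, (0.03-0.05j)],[(-0.06+0.07j), -0.01+0.05j, 0.08+0.03j]] + [[0.04-0.03j, 0.03-0.01j, (0.02+0.04j)], [(0.04-0.05j), (0.04-0.01j), (0.03+0.05j)], [-0.06-0.07j, (-0.01-0.05j), (0.08-0.03j)]]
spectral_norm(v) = 0.21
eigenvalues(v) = [(-0+0j), (0.16+0.08j), (0.16-0.08j)]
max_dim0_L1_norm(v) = 0.29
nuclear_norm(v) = 0.37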